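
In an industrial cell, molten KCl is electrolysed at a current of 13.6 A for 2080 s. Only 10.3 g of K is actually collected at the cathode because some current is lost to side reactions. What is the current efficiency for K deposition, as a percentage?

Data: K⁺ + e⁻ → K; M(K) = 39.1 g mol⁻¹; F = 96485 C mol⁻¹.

89.8 %

Q = I·t = 13.60 × 2080.0 = 28290 C; n(e⁻) = 28290/96485 = 0.2932 mol.
Theoretical n(K) = n(e⁻)/1 = 0.2932 mol, i.e. m_theo = 0.2932 × 39.1 = 11.46 g.
Efficiency = m_actual / m_theo = 10.3 / 11.46 = 89.8 %.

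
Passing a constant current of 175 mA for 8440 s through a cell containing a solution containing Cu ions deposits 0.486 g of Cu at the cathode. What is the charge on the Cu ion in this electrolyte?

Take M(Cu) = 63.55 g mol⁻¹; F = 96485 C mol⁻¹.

Q = I·t = 0.1750 A × 8440.0 s = 1477 C, so n(e⁻) = 1477/96485 = 0.01531 mol.
n(Cu) deposited = 0.486 / 63.55 = 0.007648 mol.
Electrons per atom = n(e⁻)/n(Cu) = 0.01531 / 0.007648 = 2.00 ≈ 2, so the ion is Cu²⁺.

+2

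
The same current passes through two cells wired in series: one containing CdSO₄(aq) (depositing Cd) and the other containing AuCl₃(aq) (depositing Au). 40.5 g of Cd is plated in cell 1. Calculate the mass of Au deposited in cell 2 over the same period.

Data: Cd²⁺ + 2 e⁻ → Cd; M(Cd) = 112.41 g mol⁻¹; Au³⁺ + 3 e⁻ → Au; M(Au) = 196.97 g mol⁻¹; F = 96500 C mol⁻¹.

47.3 g

n(Cd) = 40.5 / 112.41 = 0.3603 mol.
Since Cd²⁺ + 2 e⁻ → Cd, n(e⁻) passed = 2 × 0.3603 = 0.7206 mol.
Cells in series carry the same charge, so the same 0.7206 mol of electrons passes through cell 2.
Au³⁺ + 3 e⁻ → Au, so n(Au) = 0.7206 / 3 = 0.2402 mol.
m(Au) = 0.2402 × 196.97 = 47.3 g.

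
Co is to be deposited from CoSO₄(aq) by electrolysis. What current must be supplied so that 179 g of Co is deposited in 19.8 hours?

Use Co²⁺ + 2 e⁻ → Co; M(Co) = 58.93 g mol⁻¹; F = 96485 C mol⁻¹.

8.22 A

n(Co) = 179 / 58.93 = 3.038 mol.
n(e⁻) = 2 × 3.038 = 6.075 mol.
Q = n(e⁻)·F = 6.075 × 96485 = 586100 C.
I = Q/t = 586100 / 71280 s = 8.22 A.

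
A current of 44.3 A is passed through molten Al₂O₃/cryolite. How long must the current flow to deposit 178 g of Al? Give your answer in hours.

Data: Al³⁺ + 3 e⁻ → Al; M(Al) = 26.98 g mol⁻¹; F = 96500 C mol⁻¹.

n(Al) = m/M = 178 / 26.98 = 6.597 mol.
Each Al atom requires 3 electrons, so n(e⁻) = 3 × 6.597 = 19.79 mol.
Q = n(e⁻)·F = 19.79 × 96500 = 1910000 C.
t = Q/I = 1910000 / 44.30 A = 43110 s = 12.0 h.

12.0 h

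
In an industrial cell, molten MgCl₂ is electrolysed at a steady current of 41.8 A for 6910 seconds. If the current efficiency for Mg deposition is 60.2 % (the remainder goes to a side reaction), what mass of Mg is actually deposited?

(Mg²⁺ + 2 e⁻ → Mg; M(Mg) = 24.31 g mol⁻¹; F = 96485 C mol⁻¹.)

Q = I·t = 41.80 × 6910.0 = 288800 C.
n(e⁻) = 288800/96485 = 2.994 mol; theoretically n(Mg) = 2.994/2 = 1.497 mol, m_theo = 36.39 g.
At 60.2 % efficiency, m_actual = 0.602 × 36.39 = 21.9 g.

21.9 g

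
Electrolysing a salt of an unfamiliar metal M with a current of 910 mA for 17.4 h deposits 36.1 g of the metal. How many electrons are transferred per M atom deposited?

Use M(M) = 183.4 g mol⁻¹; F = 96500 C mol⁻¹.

Q = I·t = 0.9100 A × 62640 s = 57000 C, so n(e⁻) = 57000/96500 = 0.5907 mol.
n(M) deposited = 36.1 / 183.4 = 0.1968 mol.
Electrons per atom = n(e⁻)/n(M) = 0.5907 / 0.1968 = 3.00 ≈ 3, so the ion is M³⁺.

3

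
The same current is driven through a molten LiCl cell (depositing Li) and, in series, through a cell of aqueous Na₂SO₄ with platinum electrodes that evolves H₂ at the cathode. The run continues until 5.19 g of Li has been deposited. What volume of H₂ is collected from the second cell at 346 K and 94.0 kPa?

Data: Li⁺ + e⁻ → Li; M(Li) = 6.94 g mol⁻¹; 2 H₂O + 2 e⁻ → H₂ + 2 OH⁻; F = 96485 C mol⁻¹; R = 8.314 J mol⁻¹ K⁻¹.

11.4 L

n(Li) = 5.19 / 6.94 = 0.7478 mol, so n(e⁻) = 1 × 0.7478 = 0.7478 mol.
The cells are in series, so the same 0.7478 mol of electrons passes through the second cell.
2 H₂O + 2 e⁻ → H₂ + 2 OH⁻ — 2 mol e⁻ per mol H₂, so n(H₂) = 0.7478/2 = 0.3739 mol.
V = nRT/P = (0.3739 × 8.314 × 346) / (94.0 × 10³) = 0.0114 m³ = 11.4 L.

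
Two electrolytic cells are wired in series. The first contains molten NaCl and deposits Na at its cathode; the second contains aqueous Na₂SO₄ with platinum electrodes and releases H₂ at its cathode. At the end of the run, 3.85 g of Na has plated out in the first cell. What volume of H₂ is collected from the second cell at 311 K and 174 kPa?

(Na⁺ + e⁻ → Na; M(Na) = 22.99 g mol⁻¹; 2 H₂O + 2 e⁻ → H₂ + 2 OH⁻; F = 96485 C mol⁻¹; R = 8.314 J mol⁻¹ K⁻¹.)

n(Na) = 3.85 / 22.99 = 0.1675 mol, so n(e⁻) = 1 × 0.1675 = 0.1675 mol.
The cells are in series, so the same 0.1675 mol of electrons passes through the second cell.
2 H₂O + 2 e⁻ → H₂ + 2 OH⁻ — 2 mol e⁻ per mol H₂, so n(H₂) = 0.1675/2 = 0.08373 mol.
V = nRT/P = (0.08373 × 8.314 × 311) / (174 × 10³) = 0.00124 m³ = 1.24 L.

1.24 L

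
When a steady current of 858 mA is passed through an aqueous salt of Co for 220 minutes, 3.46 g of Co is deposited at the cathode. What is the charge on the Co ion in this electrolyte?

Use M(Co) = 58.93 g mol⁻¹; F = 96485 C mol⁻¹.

Q = I·t = 0.8580 A × 13200 s = 11330 C, so n(e⁻) = 11330/96485 = 0.1174 mol.
n(Co) deposited = 3.46 / 58.93 = 0.05871 mol.
Electrons per atom = n(e⁻)/n(Co) = 0.1174 / 0.05871 = 2.00 ≈ 2, so the ion is Co²⁺.

+2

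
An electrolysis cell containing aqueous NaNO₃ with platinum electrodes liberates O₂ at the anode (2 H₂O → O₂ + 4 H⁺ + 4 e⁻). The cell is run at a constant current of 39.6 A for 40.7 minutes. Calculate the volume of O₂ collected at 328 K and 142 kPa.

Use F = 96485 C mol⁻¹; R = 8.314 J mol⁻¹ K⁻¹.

Q = I·t = 39.60 A × 2442.0 s = 96700 C.
n(e⁻) = Q/F = 96700 / 96485 = 1.002 mol.
4 electrons are transferred per O₂ molecule, so n(O₂) = 1.002 / 4 = 0.2506 mol.
V = nRT/P = (0.2506 × 8.314 × 328) / (142 × 10³ Pa) = 0.00481 m³ = 4.81 L.

4.81 L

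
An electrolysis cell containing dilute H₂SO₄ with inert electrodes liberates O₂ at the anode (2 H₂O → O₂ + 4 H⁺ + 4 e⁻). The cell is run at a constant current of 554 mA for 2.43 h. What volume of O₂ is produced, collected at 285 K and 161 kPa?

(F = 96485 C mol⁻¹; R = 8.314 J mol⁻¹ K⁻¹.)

Q = I·t = 0.5540 A × 8748.0 s = 4846 C.
n(e⁻) = Q/F = 4846 / 96485 = 0.05023 mol.
4 electrons are transferred per O₂ molecule, so n(O₂) = 0.05023 / 4 = 0.01256 mol.
V = nRT/P = (0.01256 × 8.314 × 285) / (161 × 10³ Pa) = 1.85 × 10⁻⁴ m³ = 0.185 L.

0.185 L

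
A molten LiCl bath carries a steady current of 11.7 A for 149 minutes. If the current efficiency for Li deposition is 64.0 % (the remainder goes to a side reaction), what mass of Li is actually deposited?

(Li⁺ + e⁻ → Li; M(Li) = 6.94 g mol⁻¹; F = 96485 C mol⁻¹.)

4.82 g

Q = I·t = 11.70 × 8940.0 = 104600 C.
n(e⁻) = 104600/96485 = 1.084 mol; theoretically n(Li) = 1.084/1 = 1.084 mol, m_theo = 7.524 g.
At 64.0 % efficiency, m_actual = 0.640 × 7.524 = 4.82 g.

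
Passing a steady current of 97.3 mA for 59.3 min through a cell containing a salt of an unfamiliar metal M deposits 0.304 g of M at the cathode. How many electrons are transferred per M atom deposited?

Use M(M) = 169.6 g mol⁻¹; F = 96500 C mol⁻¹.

2

Q = I·t = 0.09730 A × 3558.0 s = 346.2 C, so n(e⁻) = 346.2/96500 = 0.003587 mol.
n(M) deposited = 0.304 / 169.6 = 0.001792 mol.
Electrons per atom = n(e⁻)/n(M) = 0.003587 / 0.001792 = 2.00 ≈ 2, so the ion is M²⁺.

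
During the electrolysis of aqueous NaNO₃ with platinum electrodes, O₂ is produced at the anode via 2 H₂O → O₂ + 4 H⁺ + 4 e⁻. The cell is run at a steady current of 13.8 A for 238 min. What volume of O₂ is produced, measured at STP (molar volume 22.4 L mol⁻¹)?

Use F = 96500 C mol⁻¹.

Q = I·t = 13.80 A × 14280 s = 197100 C.
n(e⁻) = Q/F = 197100 / 96500 = 2.042 mol.
4 electrons are transferred per O₂ molecule, so n(O₂) = 2.042 / 4 = 0.5105 mol.
V = n × V_m = 0.5105 × 22.4 = 11.4 L.

11.4 L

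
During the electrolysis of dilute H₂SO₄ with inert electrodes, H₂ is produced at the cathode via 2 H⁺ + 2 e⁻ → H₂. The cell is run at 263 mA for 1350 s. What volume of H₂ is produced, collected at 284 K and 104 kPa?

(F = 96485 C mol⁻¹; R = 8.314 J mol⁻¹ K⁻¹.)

Q = I·t = 0.2630 A × 1350.0 s = 355.0 C.
n(e⁻) = Q/F = 355.0 / 96485 = 0.003680 mol.
2 electrons are transferred per H₂ molecule, so n(H₂) = 0.003680 / 2 = 0.001840 mol.
V = nRT/P = (0.001840 × 8.314 × 284) / (104 × 10³ Pa) = 4.18 × 10⁻⁵ m³ = 0.0418 L.

0.0418 L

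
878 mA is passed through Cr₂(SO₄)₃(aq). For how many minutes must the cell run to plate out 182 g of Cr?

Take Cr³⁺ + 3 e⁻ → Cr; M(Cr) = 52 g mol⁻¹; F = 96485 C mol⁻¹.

n(Cr) = m/M = 182 / 52 = 3.500 mol.
Each Cr atom requires 3 electrons, so n(e⁻) = 3 × 3.500 = 10.50 mol.
Q = n(e⁻)·F = 10.50 × 96485 = 1013000 C.
t = Q/I = 1013000 / 0.8780 A = 1154000 s = 19200 min.

19200 min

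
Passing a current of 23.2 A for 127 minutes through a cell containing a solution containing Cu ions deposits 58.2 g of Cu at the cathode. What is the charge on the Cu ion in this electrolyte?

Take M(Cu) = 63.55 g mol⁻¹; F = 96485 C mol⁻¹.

Q = I·t = 23.20 A × 7620.0 s = 176800 C, so n(e⁻) = 176800/96485 = 1.832 mol.
n(Cu) deposited = 58.2 / 63.55 = 0.9158 mol.
Electrons per atom = n(e⁻)/n(Cu) = 1.832 / 0.9158 = 2.00 ≈ 2, so the ion is Cu²⁺.

+2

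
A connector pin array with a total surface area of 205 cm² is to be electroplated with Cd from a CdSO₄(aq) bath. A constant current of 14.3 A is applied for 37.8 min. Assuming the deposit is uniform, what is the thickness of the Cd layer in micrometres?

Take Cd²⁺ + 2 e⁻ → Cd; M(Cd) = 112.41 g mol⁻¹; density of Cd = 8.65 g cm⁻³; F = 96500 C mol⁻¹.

Q = I·t = 14.30 × 2268.0 = 32430 C; n(e⁻) = 0.3361 mol.
n(Cd) = n(e⁻)/2 = 0.1680 mol, so m = 0.1680 × 112.41 = 18.89 g.
Volume = m/ρ = 18.89 / 8.65 = 2.184 cm³.
Thickness = V/A = 2.184 / 205 = 0.0107 cm = 107 μm.

107 μm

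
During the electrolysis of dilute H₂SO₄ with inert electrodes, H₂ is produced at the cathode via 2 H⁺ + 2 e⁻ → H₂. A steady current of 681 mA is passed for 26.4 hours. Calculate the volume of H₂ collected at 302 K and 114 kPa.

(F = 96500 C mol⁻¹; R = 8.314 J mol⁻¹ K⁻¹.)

Q = I·t = 0.6810 A × 95040 s = 64720 C.
n(e⁻) = Q/F = 64720 / 96500 = 0.6707 mol.
2 electrons are transferred per H₂ molecule, so n(H₂) = 0.6707 / 2 = 0.3353 mol.
V = nRT/P = (0.3353 × 8.314 × 302) / (114 × 10³ Pa) = 0.00739 m³ = 7.39 L.

7.39 L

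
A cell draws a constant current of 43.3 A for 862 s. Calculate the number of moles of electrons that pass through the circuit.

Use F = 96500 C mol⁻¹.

Q = I·t = 43.30 A × 862.00 s = 37320 C.
n(e⁻) = Q/F = 37320 / 96500 = 0.387 mol.

0.387 mol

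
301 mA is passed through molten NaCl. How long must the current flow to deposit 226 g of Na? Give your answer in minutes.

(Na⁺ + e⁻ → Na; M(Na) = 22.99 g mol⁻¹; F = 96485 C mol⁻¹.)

52500 min

n(Na) = m/M = 226 / 22.99 = 9.830 mol.
Each Na atom requires 1 electron, so n(e⁻) = 1 × 9.830 = 9.830 mol.
Q = n(e⁻)·F = 9.830 × 96485 = 948500 C.
t = Q/I = 948500 / 0.3010 A = 3151000 s = 52500 min.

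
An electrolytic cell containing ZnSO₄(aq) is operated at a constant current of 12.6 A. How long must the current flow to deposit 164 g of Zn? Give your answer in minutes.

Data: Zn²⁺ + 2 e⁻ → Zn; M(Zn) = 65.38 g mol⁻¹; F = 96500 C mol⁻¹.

640 min

n(Zn) = m/M = 164 / 65.38 = 2.508 mol.
Each Zn atom requires 2 electrons, so n(e⁻) = 2 × 2.508 = 5.017 mol.
Q = n(e⁻)·F = 5.017 × 96500 = 484100 C.
t = Q/I = 484100 / 12.60 A = 38420 s = 640 min.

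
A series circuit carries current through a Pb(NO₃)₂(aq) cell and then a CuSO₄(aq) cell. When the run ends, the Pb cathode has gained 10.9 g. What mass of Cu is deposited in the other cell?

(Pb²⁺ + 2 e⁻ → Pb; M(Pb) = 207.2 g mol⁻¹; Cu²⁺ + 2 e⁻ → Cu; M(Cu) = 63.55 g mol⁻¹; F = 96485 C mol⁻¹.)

n(Pb) = 10.9 / 207.2 = 0.05261 mol.
Since Pb²⁺ + 2 e⁻ → Pb, n(e⁻) passed = 2 × 0.05261 = 0.1052 mol.
Cells in series carry the same charge, so the same 0.1052 mol of electrons passes through cell 2.
Cu²⁺ + 2 e⁻ → Cu, so n(Cu) = 0.1052 / 2 = 0.05261 mol.
m(Cu) = 0.05261 × 63.55 = 3.34 g.

3.34 g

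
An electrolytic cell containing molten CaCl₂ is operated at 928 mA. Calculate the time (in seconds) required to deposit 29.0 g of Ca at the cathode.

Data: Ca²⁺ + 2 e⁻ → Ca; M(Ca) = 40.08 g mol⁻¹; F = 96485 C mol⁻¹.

1.50 × 10⁵ s

n(Ca) = m/M = 29.0 / 40.08 = 0.7236 mol.
Each Ca atom requires 2 electrons, so n(e⁻) = 2 × 0.7236 = 1.447 mol.
Q = n(e⁻)·F = 1.447 × 96485 = 139600 C.
t = Q/I = 139600 / 0.9280 A = 150500 s.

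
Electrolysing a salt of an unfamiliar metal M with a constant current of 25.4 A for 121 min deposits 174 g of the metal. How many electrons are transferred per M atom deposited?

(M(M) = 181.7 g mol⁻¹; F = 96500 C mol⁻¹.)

2

Q = I·t = 25.40 A × 7260.0 s = 184400 C, so n(e⁻) = 184400/96500 = 1.911 mol.
n(M) deposited = 174 / 181.7 = 0.9576 mol.
Electrons per atom = n(e⁻)/n(M) = 1.911 / 0.9576 = 2.00 ≈ 2, so the ion is M²⁺.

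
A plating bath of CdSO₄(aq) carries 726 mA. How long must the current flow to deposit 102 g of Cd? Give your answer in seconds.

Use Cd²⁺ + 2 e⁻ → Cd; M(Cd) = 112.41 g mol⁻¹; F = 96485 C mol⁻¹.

n(Cd) = m/M = 102 / 112.41 = 0.9074 mol.
Each Cd atom requires 2 electrons, so n(e⁻) = 2 × 0.9074 = 1.815 mol.
Q = n(e⁻)·F = 1.815 × 96485 = 175100 C.
t = Q/I = 175100 / 0.7260 A = 241200 s.

2.41 × 10⁵ s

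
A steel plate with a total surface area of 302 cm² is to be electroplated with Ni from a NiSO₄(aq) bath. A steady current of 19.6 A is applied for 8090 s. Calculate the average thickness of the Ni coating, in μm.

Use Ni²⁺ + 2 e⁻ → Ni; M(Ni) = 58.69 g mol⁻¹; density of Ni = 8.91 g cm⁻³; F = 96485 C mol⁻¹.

Q = I·t = 19.60 × 8090.0 = 158600 C; n(e⁻) = 1.643 mol.
n(Ni) = n(e⁻)/2 = 0.8217 mol, so m = 0.8217 × 58.69 = 48.23 g.
Volume = m/ρ = 48.23 / 8.91 = 5.413 cm³.
Thickness = V/A = 5.413 / 302 = 0.0179 cm = 179 μm.

179 μm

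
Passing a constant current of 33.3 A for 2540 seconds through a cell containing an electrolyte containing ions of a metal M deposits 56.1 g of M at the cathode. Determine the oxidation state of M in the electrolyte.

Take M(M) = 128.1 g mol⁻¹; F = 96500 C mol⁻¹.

+2

Q = I·t = 33.30 A × 2540.0 s = 84580 C, so n(e⁻) = 84580/96500 = 0.8765 mol.
n(M) deposited = 56.1 / 128.1 = 0.4379 mol.
Electrons per atom = n(e⁻)/n(M) = 0.8765 / 0.4379 = 2.00 ≈ 2, so the ion is M²⁺.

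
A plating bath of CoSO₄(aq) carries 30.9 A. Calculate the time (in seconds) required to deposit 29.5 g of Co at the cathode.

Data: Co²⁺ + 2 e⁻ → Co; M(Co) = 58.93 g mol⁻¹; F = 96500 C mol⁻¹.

3130 s

n(Co) = m/M = 29.5 / 58.93 = 0.5006 mol.
Each Co atom requires 2 electrons, so n(e⁻) = 2 × 0.5006 = 1.001 mol.
Q = n(e⁻)·F = 1.001 × 96500 = 96610 C.
t = Q/I = 96610 / 30.90 A = 3127 s.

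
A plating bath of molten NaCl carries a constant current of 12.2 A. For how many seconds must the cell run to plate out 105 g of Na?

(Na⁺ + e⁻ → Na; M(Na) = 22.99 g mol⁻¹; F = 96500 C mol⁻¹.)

n(Na) = m/M = 105 / 22.99 = 4.567 mol.
Each Na atom requires 1 electron, so n(e⁻) = 1 × 4.567 = 4.567 mol.
Q = n(e⁻)·F = 4.567 × 96500 = 440700 C.
t = Q/I = 440700 / 12.20 A = 36130 s.

36100 s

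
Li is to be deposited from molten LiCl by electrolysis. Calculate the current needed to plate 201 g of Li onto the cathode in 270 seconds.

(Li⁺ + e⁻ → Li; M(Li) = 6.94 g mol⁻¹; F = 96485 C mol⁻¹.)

n(Li) = 201 / 6.94 = 28.96 mol.
n(e⁻) = 1 × 28.96 = 28.96 mol.
Q = n(e⁻)·F = 28.96 × 96485 = 2794000 C.
I = Q/t = 2794000 / 270.00 s = 10300 A.

10300 A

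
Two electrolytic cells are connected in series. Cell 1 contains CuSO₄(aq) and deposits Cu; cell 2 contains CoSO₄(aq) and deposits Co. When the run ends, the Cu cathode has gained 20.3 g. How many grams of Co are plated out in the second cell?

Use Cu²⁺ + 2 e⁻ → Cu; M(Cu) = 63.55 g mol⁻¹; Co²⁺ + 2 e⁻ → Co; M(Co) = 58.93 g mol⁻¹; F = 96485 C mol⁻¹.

n(Cu) = 20.3 / 63.55 = 0.3194 mol.
Since Cu²⁺ + 2 e⁻ → Cu, n(e⁻) passed = 2 × 0.3194 = 0.6389 mol.
Cells in series carry the same charge, so the same 0.6389 mol of electrons passes through cell 2.
Co²⁺ + 2 e⁻ → Co, so n(Co) = 0.6389 / 2 = 0.3194 mol.
m(Co) = 0.3194 × 58.93 = 18.8 g.

18.8 g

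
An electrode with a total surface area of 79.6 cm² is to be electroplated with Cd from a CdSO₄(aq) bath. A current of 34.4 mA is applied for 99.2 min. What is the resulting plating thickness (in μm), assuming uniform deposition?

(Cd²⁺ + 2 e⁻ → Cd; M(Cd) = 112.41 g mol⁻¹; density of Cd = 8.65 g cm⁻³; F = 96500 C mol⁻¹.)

1.73 μm

Q = I·t = 0.03440 × 5952.0 = 204.7 C; n(e⁻) = 0.002122 mol.
n(Cd) = n(e⁻)/2 = 0.001061 mol, so m = 0.001061 × 112.41 = 0.1193 g.
Volume = m/ρ = 0.1193 / 8.65 = 0.01379 cm³.
Thickness = V/A = 0.01379 / 79.6 = 1.73 × 10⁻⁴ cm = 1.73 μm.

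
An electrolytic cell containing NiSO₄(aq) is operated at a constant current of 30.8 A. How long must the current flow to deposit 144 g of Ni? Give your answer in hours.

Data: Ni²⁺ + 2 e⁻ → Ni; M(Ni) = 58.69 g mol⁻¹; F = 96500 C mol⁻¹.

4.27 h

n(Ni) = m/M = 144 / 58.69 = 2.454 mol.
Each Ni atom requires 2 electrons, so n(e⁻) = 2 × 2.454 = 4.907 mol.
Q = n(e⁻)·F = 4.907 × 96500 = 473500 C.
t = Q/I = 473500 / 30.80 A = 15370 s = 4.27 h.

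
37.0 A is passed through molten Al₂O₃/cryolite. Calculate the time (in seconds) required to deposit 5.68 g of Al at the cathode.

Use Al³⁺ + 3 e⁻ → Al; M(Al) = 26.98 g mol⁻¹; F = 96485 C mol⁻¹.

1650 s

n(Al) = m/M = 5.68 / 26.98 = 0.2105 mol.
Each Al atom requires 3 electrons, so n(e⁻) = 3 × 0.2105 = 0.6316 mol.
Q = n(e⁻)·F = 0.6316 × 96485 = 60940 C.
t = Q/I = 60940 / 37.00 A = 1647 s.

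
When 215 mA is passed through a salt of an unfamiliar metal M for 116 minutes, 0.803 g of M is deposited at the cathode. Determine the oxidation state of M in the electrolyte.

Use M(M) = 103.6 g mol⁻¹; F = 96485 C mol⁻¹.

+2

Q = I·t = 0.2150 A × 6960.0 s = 1496 C, so n(e⁻) = 1496/96485 = 0.01551 mol.
n(M) deposited = 0.803 / 103.6 = 0.007751 mol.
Electrons per atom = n(e⁻)/n(M) = 0.01551 / 0.007751 = 2.00 ≈ 2, so the ion is M²⁺.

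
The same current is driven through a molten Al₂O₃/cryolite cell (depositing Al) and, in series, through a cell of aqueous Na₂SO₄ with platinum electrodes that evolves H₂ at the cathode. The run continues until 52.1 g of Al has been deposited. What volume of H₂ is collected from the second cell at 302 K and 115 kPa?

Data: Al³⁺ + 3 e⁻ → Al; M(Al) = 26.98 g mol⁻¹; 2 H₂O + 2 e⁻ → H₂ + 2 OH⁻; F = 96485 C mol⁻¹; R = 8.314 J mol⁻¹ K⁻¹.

n(Al) = 52.1 / 26.98 = 1.931 mol, so n(e⁻) = 3 × 1.931 = 5.793 mol.
The cells are in series, so the same 5.793 mol of electrons passes through the second cell.
2 H₂O + 2 e⁻ → H₂ + 2 OH⁻ — 2 mol e⁻ per mol H₂, so n(H₂) = 5.793/2 = 2.897 mol.
V = nRT/P = (2.897 × 8.314 × 302) / (115 × 10³) = 0.0632 m³ = 63.2 L.

63.2 L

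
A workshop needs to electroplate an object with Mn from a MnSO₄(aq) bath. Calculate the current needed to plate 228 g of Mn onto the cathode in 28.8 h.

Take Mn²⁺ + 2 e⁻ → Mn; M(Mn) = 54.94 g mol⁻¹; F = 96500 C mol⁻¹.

n(Mn) = 228 / 54.94 = 4.150 mol.
n(e⁻) = 2 × 4.150 = 8.300 mol.
Q = n(e⁻)·F = 8.300 × 96500 = 800900 C.
I = Q/t = 800900 / 103680 s = 7.73 A.

7.73 A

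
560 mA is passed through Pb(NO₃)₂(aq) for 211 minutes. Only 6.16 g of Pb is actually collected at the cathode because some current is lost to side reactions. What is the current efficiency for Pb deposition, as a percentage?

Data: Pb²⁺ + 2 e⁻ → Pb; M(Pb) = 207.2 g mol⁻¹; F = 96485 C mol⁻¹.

80.9 %

Q = I·t = 0.5600 × 12660 = 7090 C; n(e⁻) = 7090/96485 = 0.07348 mol.
Theoretical n(Pb) = n(e⁻)/2 = 0.03674 mol, i.e. m_theo = 0.03674 × 207.2 = 7.612 g.
Efficiency = m_actual / m_theo = 6.16 / 7.612 = 80.9 %.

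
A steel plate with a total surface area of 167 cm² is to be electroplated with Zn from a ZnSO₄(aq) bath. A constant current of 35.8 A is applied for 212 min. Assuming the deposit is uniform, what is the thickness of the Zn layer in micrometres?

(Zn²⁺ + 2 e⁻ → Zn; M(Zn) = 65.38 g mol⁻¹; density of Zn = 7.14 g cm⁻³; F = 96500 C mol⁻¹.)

Q = I·t = 35.80 × 12720 = 455400 C; n(e⁻) = 4.719 mol.
n(Zn) = n(e⁻)/2 = 2.359 mol, so m = 2.359 × 65.38 = 154.3 g.
Volume = m/ρ = 154.3 / 7.14 = 21.61 cm³.
Thickness = V/A = 21.61 / 167 = 0.129 cm = 1290 μm.

1290 μm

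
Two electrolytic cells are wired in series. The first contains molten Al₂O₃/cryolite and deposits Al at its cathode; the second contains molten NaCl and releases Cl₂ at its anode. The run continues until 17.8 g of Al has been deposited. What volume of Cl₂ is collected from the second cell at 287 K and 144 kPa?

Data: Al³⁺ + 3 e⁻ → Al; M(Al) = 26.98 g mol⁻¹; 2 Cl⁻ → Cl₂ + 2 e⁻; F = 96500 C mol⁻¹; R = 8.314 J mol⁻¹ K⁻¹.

16.4 L

n(Al) = 17.8 / 26.98 = 0.6597 mol, so n(e⁻) = 3 × 0.6597 = 1.979 mol.
The cells are in series, so the same 1.979 mol of electrons passes through the second cell.
2 Cl⁻ → Cl₂ + 2 e⁻ — 2 mol e⁻ per mol Cl₂, so n(Cl₂) = 1.979/2 = 0.9896 mol.
V = nRT/P = (0.9896 × 8.314 × 287) / (144 × 10³) = 0.0164 m³ = 16.4 L.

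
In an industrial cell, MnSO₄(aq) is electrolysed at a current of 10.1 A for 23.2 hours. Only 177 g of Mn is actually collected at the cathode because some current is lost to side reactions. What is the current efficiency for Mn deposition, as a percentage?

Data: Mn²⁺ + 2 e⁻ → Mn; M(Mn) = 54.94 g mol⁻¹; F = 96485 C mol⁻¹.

73.7 %

Q = I·t = 10.10 × 83520 = 843600 C; n(e⁻) = 843600/96485 = 8.743 mol.
Theoretical n(Mn) = n(e⁻)/2 = 4.371 mol, i.e. m_theo = 4.371 × 54.94 = 240.2 g.
Efficiency = m_actual / m_theo = 177 / 240.2 = 73.7 %.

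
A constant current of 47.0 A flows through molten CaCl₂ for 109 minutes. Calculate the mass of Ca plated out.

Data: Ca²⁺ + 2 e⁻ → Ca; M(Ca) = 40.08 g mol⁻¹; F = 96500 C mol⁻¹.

Q = I·t = 47.00 A × 6540.0 s = 307400 C.
n(e⁻) = Q/F = 307400 / 96500 = 3.185 mol.
Ca²⁺ + 2 e⁻ → Ca, so n(Ca) = n(e⁻)/2 = 1.593 mol.
m = n·M = 1.593 × 40.08 = 63.8 g.

63.8 g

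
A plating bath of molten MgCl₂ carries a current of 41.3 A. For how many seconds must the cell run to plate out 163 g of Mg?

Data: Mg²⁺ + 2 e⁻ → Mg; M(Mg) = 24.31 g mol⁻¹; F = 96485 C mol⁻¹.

n(Mg) = m/M = 163 / 24.31 = 6.705 mol.
Each Mg atom requires 2 electrons, so n(e⁻) = 2 × 6.705 = 13.41 mol.
Q = n(e⁻)·F = 13.41 × 96485 = 1294000 C.
t = Q/I = 1294000 / 41.30 A = 31330 s.

31300 s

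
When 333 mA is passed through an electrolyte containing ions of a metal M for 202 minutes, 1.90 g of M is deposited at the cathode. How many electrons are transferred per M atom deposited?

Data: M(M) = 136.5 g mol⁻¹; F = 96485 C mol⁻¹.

Q = I·t = 0.3330 A × 12120 s = 4036 C, so n(e⁻) = 4036/96485 = 0.04183 mol.
n(M) deposited = 1.90 / 136.5 = 0.01392 mol.
Electrons per atom = n(e⁻)/n(M) = 0.04183 / 0.01392 = 3.01 ≈ 3, so the ion is M³⁺.

3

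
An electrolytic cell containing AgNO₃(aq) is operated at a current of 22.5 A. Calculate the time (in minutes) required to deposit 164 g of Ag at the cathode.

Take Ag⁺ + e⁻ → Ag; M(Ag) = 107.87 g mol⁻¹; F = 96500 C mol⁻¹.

n(Ag) = m/M = 164 / 107.87 = 1.520 mol.
Each Ag atom requires 1 electron, so n(e⁻) = 1 × 1.520 = 1.520 mol.
Q = n(e⁻)·F = 1.520 × 96500 = 146700 C.
t = Q/I = 146700 / 22.50 A = 6521 s = 109 min.

109 min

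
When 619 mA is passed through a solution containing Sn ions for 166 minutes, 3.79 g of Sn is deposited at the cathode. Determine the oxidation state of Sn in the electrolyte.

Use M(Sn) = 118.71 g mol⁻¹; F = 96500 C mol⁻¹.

Q = I·t = 0.6190 A × 9960.0 s = 6165 C, so n(e⁻) = 6165/96500 = 0.06389 mol.
n(Sn) deposited = 3.79 / 118.71 = 0.03193 mol.
Electrons per atom = n(e⁻)/n(Sn) = 0.06389 / 0.03193 = 2.00 ≈ 2, so the ion is Sn²⁺.

+2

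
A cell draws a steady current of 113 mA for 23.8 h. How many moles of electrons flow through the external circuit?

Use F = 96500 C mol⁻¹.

Q = I·t = 0.1130 A × 85680 s = 9682 C.
n(e⁻) = Q/F = 9682 / 96500 = 0.100 mol.

0.100 mol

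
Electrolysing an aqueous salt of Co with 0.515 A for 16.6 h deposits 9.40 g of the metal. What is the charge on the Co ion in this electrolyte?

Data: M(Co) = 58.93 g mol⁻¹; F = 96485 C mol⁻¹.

+2

Q = I·t = 0.5150 A × 59760 s = 30780 C, so n(e⁻) = 30780/96485 = 0.3190 mol.
n(Co) deposited = 9.40 / 58.93 = 0.1595 mol.
Electrons per atom = n(e⁻)/n(Co) = 0.3190 / 0.1595 = 2.00 ≈ 2, so the ion is Co²⁺.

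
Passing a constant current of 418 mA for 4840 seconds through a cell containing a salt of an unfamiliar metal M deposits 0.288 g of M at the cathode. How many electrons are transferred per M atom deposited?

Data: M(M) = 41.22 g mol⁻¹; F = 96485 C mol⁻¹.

Q = I·t = 0.4180 A × 4840.0 s = 2023 C, so n(e⁻) = 2023/96485 = 0.02097 mol.
n(M) deposited = 0.288 / 41.22 = 0.006987 mol.
Electrons per atom = n(e⁻)/n(M) = 0.02097 / 0.006987 = 3.00 ≈ 3, so the ion is M³⁺.

3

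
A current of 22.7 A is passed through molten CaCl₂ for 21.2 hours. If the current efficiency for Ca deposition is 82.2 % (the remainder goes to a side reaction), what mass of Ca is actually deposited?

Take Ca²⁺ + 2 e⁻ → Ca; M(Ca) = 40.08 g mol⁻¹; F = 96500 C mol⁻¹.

296 g

Q = I·t = 22.70 × 76320 = 1732000 C.
n(e⁻) = 1732000/96500 = 17.95 mol; theoretically n(Ca) = 17.95/2 = 8.976 mol, m_theo = 359.8 g.
At 82.2 % efficiency, m_actual = 0.822 × 359.8 = 296 g.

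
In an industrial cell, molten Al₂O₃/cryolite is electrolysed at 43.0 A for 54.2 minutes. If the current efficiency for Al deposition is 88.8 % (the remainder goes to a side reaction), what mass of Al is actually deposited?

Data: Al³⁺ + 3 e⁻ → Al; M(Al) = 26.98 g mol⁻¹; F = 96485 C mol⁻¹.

11.6 g

Q = I·t = 43.00 × 3252.0 = 139800 C.
n(e⁻) = 139800/96485 = 1.449 mol; theoretically n(Al) = 1.449/3 = 0.4831 mol, m_theo = 13.03 g.
At 88.8 % efficiency, m_actual = 0.888 × 13.03 = 11.6 g.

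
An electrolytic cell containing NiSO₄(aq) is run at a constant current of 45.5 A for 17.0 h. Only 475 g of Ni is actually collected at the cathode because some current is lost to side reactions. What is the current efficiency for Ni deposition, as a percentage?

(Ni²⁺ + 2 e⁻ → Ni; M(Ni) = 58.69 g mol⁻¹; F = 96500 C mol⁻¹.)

56.1 %

Q = I·t = 45.50 × 61200 = 2785000 C; n(e⁻) = 2785000/96500 = 28.86 mol.
Theoretical n(Ni) = n(e⁻)/2 = 14.43 mol, i.e. m_theo = 14.43 × 58.69 = 846.8 g.
Efficiency = m_actual / m_theo = 475 / 846.8 = 56.1 %.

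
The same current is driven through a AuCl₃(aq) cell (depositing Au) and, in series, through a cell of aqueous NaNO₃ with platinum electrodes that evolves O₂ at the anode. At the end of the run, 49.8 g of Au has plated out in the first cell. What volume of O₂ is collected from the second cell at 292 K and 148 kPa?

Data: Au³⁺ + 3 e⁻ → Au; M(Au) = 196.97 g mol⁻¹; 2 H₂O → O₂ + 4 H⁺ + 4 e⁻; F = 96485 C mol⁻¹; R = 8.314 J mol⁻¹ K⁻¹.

3.11 L

n(Au) = 49.8 / 196.97 = 0.2528 mol, so n(e⁻) = 3 × 0.2528 = 0.7585 mol.
The cells are in series, so the same 0.7585 mol of electrons passes through the second cell.
2 H₂O → O₂ + 4 H⁺ + 4 e⁻ — 4 mol e⁻ per mol O₂, so n(O₂) = 0.7585/4 = 0.1896 mol.
V = nRT/P = (0.1896 × 8.314 × 292) / (148 × 10³) = 0.00311 m³ = 3.11 L.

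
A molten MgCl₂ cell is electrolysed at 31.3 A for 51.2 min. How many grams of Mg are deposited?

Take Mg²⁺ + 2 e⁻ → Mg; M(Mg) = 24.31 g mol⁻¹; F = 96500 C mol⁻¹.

Q = I·t = 31.30 A × 3072.0 s = 96150 C.
n(e⁻) = Q/F = 96150 / 96500 = 0.9964 mol.
Mg²⁺ + 2 e⁻ → Mg, so n(Mg) = n(e⁻)/2 = 0.4982 mol.
m = n·M = 0.4982 × 24.31 = 12.1 g.

12.1 g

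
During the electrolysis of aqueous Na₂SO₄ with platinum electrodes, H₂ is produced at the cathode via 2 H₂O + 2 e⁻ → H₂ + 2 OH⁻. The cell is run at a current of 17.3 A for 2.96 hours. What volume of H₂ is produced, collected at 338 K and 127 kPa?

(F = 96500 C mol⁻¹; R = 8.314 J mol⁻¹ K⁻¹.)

21.1 L

Q = I·t = 17.30 A × 10656 s = 184300 C.
n(e⁻) = Q/F = 184300 / 96500 = 1.910 mol.
2 electrons are transferred per H₂ molecule, so n(H₂) = 1.910 / 2 = 0.9552 mol.
V = nRT/P = (0.9552 × 8.314 × 338) / (127 × 10³ Pa) = 0.0211 m³ = 21.1 L.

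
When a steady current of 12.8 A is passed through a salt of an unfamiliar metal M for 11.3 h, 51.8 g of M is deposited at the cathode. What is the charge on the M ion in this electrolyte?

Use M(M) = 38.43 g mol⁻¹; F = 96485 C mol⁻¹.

Q = I·t = 12.80 A × 40680 s = 520700 C, so n(e⁻) = 520700/96485 = 5.397 mol.
n(M) deposited = 51.8 / 38.43 = 1.348 mol.
Electrons per atom = n(e⁻)/n(M) = 5.397 / 1.348 = 4.00 ≈ 4, so the ion is M⁴⁺.

+4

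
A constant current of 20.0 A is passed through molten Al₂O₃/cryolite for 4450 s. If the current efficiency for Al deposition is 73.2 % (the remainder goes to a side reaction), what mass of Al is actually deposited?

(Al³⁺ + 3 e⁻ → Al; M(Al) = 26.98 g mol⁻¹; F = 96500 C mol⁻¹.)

Q = I·t = 20.00 × 4450.0 = 89000 C.
n(e⁻) = 89000/96500 = 0.9223 mol; theoretically n(Al) = 0.9223/3 = 0.3074 mol, m_theo = 8.294 g.
At 73.2 % efficiency, m_actual = 0.732 × 8.294 = 6.07 g.

6.07 g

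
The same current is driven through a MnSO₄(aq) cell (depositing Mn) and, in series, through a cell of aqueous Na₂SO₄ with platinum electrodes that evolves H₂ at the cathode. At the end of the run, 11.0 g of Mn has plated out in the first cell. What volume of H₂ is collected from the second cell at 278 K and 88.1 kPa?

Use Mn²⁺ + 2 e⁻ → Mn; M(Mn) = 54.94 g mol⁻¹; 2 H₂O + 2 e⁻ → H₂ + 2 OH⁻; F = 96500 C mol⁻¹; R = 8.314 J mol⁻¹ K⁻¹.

n(Mn) = 11.0 / 54.94 = 0.2002 mol, so n(e⁻) = 2 × 0.2002 = 0.4004 mol.
The cells are in series, so the same 0.4004 mol of electrons passes through the second cell.
2 H₂O + 2 e⁻ → H₂ + 2 OH⁻ — 2 mol e⁻ per mol H₂, so n(H₂) = 0.4004/2 = 0.2002 mol.
V = nRT/P = (0.2002 × 8.314 × 278) / (88.1 × 10³) = 0.00525 m³ = 5.25 L.

5.25 L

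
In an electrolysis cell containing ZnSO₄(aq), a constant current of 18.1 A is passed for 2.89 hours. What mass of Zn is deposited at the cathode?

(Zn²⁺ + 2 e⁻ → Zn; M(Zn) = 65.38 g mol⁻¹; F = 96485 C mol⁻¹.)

63.8 g

Q = I·t = 18.10 A × 10404 s = 188300 C.
n(e⁻) = Q/F = 188300 / 96485 = 1.952 mol.
Zn²⁺ + 2 e⁻ → Zn, so n(Zn) = n(e⁻)/2 = 0.9759 mol.
m = n·M = 0.9759 × 65.38 = 63.8 g.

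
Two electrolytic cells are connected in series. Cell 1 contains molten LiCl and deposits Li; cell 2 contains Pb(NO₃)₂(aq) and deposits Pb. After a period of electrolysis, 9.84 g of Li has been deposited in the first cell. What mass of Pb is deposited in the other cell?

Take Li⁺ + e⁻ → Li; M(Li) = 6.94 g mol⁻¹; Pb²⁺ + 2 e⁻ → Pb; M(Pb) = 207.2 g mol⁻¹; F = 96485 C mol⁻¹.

n(Li) = 9.84 / 6.94 = 1.418 mol.
Since Li⁺ + e⁻ → Li, n(e⁻) passed = 1 × 1.418 = 1.418 mol.
Cells in series carry the same charge, so the same 1.418 mol of electrons passes through cell 2.
Pb²⁺ + 2 e⁻ → Pb, so n(Pb) = 1.418 / 2 = 0.7089 mol.
m(Pb) = 0.7089 × 207.2 = 147 g.

147 g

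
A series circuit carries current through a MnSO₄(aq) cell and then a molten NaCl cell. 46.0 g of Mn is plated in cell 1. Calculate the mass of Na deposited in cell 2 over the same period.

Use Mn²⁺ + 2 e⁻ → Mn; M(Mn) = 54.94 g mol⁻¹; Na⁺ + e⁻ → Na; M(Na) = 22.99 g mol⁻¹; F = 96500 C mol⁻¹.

n(Mn) = 46.0 / 54.94 = 0.8373 mol.
Since Mn²⁺ + 2 e⁻ → Mn, n(e⁻) passed = 2 × 0.8373 = 1.675 mol.
Cells in series carry the same charge, so the same 1.675 mol of electrons passes through cell 2.
Na⁺ + e⁻ → Na, so n(Na) = 1.675 / 1 = 1.675 mol.
m(Na) = 1.675 × 22.99 = 38.5 g.

38.5 g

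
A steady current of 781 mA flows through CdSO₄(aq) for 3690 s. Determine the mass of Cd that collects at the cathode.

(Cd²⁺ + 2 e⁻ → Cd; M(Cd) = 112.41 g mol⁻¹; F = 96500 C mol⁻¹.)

Q = I·t = 0.7810 A × 3690.0 s = 2882 C.
n(e⁻) = Q/F = 2882 / 96500 = 0.02986 mol.
Cd²⁺ + 2 e⁻ → Cd, so n(Cd) = n(e⁻)/2 = 0.01493 mol.
m = n·M = 0.01493 × 112.41 = 1.68 g.

1.68 g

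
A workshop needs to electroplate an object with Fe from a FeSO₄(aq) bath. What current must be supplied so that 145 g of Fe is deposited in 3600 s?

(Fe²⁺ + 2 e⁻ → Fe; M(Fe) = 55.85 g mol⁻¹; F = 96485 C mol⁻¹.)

139 A

n(Fe) = 145 / 55.85 = 2.596 mol.
n(e⁻) = 2 × 2.596 = 5.192 mol.
Q = n(e⁻)·F = 5.192 × 96485 = 501000 C.
I = Q/t = 501000 / 3600.0 s = 139 A.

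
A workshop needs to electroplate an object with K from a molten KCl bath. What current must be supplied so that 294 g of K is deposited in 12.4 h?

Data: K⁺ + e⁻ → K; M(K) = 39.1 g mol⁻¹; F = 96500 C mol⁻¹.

16.3 A

n(K) = 294 / 39.1 = 7.519 mol.
n(e⁻) = 1 × 7.519 = 7.519 mol.
Q = n(e⁻)·F = 7.519 × 96500 = 725600 C.
I = Q/t = 725600 / 44640 s = 16.3 A.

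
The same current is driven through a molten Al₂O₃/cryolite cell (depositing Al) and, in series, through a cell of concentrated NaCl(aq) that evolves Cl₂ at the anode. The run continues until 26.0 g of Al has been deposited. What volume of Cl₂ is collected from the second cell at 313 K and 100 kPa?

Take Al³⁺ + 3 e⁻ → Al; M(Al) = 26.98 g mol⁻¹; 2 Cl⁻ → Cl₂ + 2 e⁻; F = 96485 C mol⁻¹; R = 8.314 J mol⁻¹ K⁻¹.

37.6 L

n(Al) = 26.0 / 26.98 = 0.9637 mol, so n(e⁻) = 3 × 0.9637 = 2.891 mol.
The cells are in series, so the same 2.891 mol of electrons passes through the second cell.
2 Cl⁻ → Cl₂ + 2 e⁻ — 2 mol e⁻ per mol Cl₂, so n(Cl₂) = 2.891/2 = 1.446 mol.
V = nRT/P = (1.446 × 8.314 × 313) / (100 × 10³) = 0.0376 m³ = 37.6 L.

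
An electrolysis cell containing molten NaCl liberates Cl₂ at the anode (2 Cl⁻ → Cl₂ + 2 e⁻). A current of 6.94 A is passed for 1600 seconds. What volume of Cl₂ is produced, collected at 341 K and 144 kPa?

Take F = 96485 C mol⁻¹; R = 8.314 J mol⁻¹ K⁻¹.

1.13 L

Q = I·t = 6.940 A × 1600.0 s = 11100 C.
n(e⁻) = Q/F = 11100 / 96485 = 0.1151 mol.
2 electrons are transferred per Cl₂ molecule, so n(Cl₂) = 0.1151 / 2 = 0.05754 mol.
V = nRT/P = (0.05754 × 8.314 × 341) / (144 × 10³ Pa) = 0.00113 m³ = 1.13 L.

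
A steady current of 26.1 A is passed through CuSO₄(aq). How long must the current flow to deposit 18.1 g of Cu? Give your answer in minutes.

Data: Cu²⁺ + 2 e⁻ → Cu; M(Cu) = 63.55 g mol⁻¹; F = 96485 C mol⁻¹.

n(Cu) = m/M = 18.1 / 63.55 = 0.2848 mol.
Each Cu atom requires 2 electrons, so n(e⁻) = 2 × 0.2848 = 0.5696 mol.
Q = n(e⁻)·F = 0.5696 × 96485 = 54960 C.
t = Q/I = 54960 / 26.10 A = 2106 s = 35.1 min.

35.1 min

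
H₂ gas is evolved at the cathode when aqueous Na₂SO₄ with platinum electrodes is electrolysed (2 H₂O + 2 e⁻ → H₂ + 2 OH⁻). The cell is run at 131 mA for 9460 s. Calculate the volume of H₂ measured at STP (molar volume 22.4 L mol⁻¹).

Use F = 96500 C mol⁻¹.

Q = I·t = 0.1310 A × 9460.0 s = 1239 C.
n(e⁻) = Q/F = 1239 / 96500 = 0.01284 mol.
2 electrons are transferred per H₂ molecule, so n(H₂) = 0.01284 / 2 = 0.006421 mol.
V = n × V_m = 0.006421 × 22.4 = 0.144 L.

0.144 L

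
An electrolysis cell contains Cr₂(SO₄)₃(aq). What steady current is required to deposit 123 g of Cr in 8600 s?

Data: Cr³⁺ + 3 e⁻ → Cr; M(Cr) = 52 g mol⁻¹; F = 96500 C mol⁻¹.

79.6 A

n(Cr) = 123 / 52 = 2.365 mol.
n(e⁻) = 3 × 2.365 = 7.096 mol.
Q = n(e⁻)·F = 7.096 × 96500 = 684800 C.
I = Q/t = 684800 / 8600.0 s = 79.6 A.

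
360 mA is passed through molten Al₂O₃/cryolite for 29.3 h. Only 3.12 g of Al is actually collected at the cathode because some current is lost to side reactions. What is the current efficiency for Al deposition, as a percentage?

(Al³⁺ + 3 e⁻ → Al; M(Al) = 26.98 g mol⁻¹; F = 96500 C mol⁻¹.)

Q = I·t = 0.3600 × 105480 = 37970 C; n(e⁻) = 37970/96500 = 0.3935 mol.
Theoretical n(Al) = n(e⁻)/3 = 0.1312 mol, i.e. m_theo = 0.1312 × 26.98 = 3.539 g.
Efficiency = m_actual / m_theo = 3.12 / 3.539 = 88.2 %.

88.2 %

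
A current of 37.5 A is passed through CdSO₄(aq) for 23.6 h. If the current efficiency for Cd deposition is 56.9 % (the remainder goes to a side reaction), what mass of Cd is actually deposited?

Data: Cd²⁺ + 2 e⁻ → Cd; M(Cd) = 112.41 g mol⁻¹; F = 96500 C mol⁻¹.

Q = I·t = 37.50 × 84960 = 3186000 C.
n(e⁻) = 3186000/96500 = 33.02 mol; theoretically n(Cd) = 33.02/2 = 16.51 mol, m_theo = 1856 g.
At 56.9 % efficiency, m_actual = 0.569 × 1856 = 1060 g.

1060 g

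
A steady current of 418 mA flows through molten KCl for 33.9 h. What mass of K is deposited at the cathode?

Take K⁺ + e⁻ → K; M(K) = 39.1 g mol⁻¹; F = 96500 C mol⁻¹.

Q = I·t = 0.4180 A × 122040 s = 51010 C.
n(e⁻) = Q/F = 51010 / 96500 = 0.5286 mol.
K⁺ + e⁻ → K, so n(K) = n(e⁻)/1 = 0.5286 mol.
m = n·M = 0.5286 × 39.1 = 20.7 g.

20.7 g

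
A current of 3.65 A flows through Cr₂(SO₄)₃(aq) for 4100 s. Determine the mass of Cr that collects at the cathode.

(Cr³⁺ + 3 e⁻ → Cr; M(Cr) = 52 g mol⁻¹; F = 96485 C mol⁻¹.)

Q = I·t = 3.650 A × 4100.0 s = 14960 C.
n(e⁻) = Q/F = 14960 / 96485 = 0.1551 mol.
Cr³⁺ + 3 e⁻ → Cr, so n(Cr) = n(e⁻)/3 = 0.05170 mol.
m = n·M = 0.05170 × 52 = 2.69 g.

2.69 g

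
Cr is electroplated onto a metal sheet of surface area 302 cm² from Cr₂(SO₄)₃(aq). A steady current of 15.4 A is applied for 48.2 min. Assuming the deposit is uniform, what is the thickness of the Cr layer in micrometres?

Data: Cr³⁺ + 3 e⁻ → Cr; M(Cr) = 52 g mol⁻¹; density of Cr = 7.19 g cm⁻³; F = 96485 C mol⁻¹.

Q = I·t = 15.40 × 2892.0 = 44540 C; n(e⁻) = 0.4616 mol.
n(Cr) = n(e⁻)/3 = 0.1539 mol, so m = 0.1539 × 52 = 8.001 g.
Volume = m/ρ = 8.001 / 7.19 = 1.113 cm³.
Thickness = V/A = 1.113 / 302 = 0.00368 cm = 36.8 μm.

36.8 μm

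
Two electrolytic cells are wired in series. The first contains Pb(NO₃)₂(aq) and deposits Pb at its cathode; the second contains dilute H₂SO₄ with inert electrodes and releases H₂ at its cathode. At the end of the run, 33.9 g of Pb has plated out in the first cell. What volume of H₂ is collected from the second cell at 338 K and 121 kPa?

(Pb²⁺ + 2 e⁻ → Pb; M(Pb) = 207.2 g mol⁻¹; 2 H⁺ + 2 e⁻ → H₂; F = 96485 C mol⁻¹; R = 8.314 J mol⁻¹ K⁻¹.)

n(Pb) = 33.9 / 207.2 = 0.1636 mol, so n(e⁻) = 2 × 0.1636 = 0.3272 mol.
The cells are in series, so the same 0.3272 mol of electrons passes through the second cell.
2 H⁺ + 2 e⁻ → H₂ — 2 mol e⁻ per mol H₂, so n(H₂) = 0.3272/2 = 0.1636 mol.
V = nRT/P = (0.1636 × 8.314 × 338) / (121 × 10³) = 0.00380 m³ = 3.80 L.

3.80 L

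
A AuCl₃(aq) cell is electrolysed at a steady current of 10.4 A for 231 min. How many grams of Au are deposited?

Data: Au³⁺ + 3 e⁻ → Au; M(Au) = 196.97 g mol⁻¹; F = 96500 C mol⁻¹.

Q = I·t = 10.40 A × 13860 s = 144100 C.
n(e⁻) = Q/F = 144100 / 96500 = 1.494 mol.
Au³⁺ + 3 e⁻ → Au, so n(Au) = n(e⁻)/3 = 0.4979 mol.
m = n·M = 0.4979 × 196.97 = 98.1 g.

98.1 g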